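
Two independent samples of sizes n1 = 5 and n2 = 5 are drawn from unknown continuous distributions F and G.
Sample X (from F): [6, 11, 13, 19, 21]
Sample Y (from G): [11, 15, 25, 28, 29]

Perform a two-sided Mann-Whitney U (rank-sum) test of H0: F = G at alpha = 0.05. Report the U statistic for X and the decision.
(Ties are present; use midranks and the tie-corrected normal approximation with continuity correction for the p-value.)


Step 1: Combine and sort all 10 observations; assign midranks.
sorted (value, group): (6,X), (11,X), (11,Y), (13,X), (15,Y), (19,X), (21,X), (25,Y), (28,Y), (29,Y)
ranks: 6->1, 11->2.5, 11->2.5, 13->4, 15->5, 19->6, 21->7, 25->8, 28->9, 29->10
Step 2: Rank sum for X: R1 = 1 + 2.5 + 4 + 6 + 7 = 20.5.
Step 3: U_X = R1 - n1(n1+1)/2 = 20.5 - 5*6/2 = 20.5 - 15 = 5.5.
       U_Y = n1*n2 - U_X = 25 - 5.5 = 19.5.
Step 4: Ties are present, so use the tie-corrected normal approximation (with continuity correction) for the p-value.
Step 5: p-value = 0.173217; compare to alpha = 0.05. fail to reject H0.

U_X = 5.5, p = 0.173217, fail to reject H0 at alpha = 0.05.


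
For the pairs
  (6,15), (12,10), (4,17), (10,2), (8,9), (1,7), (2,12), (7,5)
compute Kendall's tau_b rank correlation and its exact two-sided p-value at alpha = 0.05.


Step 1: Enumerate the 28 unordered pairs (i,j) with i<j and classify each by sign(x_j-x_i) * sign(y_j-y_i).
  (1,2):dx=+6,dy=-5->D; (1,3):dx=-2,dy=+2->D; (1,4):dx=+4,dy=-13->D; (1,5):dx=+2,dy=-6->D
  (1,6):dx=-5,dy=-8->C; (1,7):dx=-4,dy=-3->C; (1,8):dx=+1,dy=-10->D; (2,3):dx=-8,dy=+7->D
  (2,4):dx=-2,dy=-8->C; (2,5):dx=-4,dy=-1->C; (2,6):dx=-11,dy=-3->C; (2,7):dx=-10,dy=+2->D
  (2,8):dx=-5,dy=-5->C; (3,4):dx=+6,dy=-15->D; (3,5):dx=+4,dy=-8->D; (3,6):dx=-3,dy=-10->C
  (3,7):dx=-2,dy=-5->C; (3,8):dx=+3,dy=-12->D; (4,5):dx=-2,dy=+7->D; (4,6):dx=-9,dy=+5->D
  (4,7):dx=-8,dy=+10->D; (4,8):dx=-3,dy=+3->D; (5,6):dx=-7,dy=-2->C; (5,7):dx=-6,dy=+3->D
  (5,8):dx=-1,dy=-4->C; (6,7):dx=+1,dy=+5->C; (6,8):dx=+6,dy=-2->D; (7,8):dx=+5,dy=-7->D
Step 2: C = 11, D = 17, total pairs = 28.
Step 3: tau = (C - D)/(n(n-1)/2) = (11 - 17)/28 = -0.214286.
Step 4: Exact two-sided p-value (enumerate n! = 40320 permutations of y under H0): p = 0.548413.
Step 5: alpha = 0.05. fail to reject H0.

tau_b = -0.2143 (C=11, D=17), p = 0.548413, fail to reject H0.


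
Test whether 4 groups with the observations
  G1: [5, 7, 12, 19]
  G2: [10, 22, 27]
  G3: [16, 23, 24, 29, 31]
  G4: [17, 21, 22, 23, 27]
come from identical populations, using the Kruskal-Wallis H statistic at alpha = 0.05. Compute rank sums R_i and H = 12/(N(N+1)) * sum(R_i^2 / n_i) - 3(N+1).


Step 1: Combine all N = 17 observations and assign midranks.
sorted (value, group, rank): (5,G1,1), (7,G1,2), (10,G2,3), (12,G1,4), (16,G3,5), (17,G4,6), (19,G1,7), (21,G4,8), (22,G2,9.5), (22,G4,9.5), (23,G3,11.5), (23,G4,11.5), (24,G3,13), (27,G2,14.5), (27,G4,14.5), (29,G3,16), (31,G3,17)
Step 2: Sum ranks within each group.
R_1 = 14 (n_1 = 4)
R_2 = 27 (n_2 = 3)
R_3 = 62.5 (n_3 = 5)
R_4 = 49.5 (n_4 = 5)
Step 3: H = 12/(N(N+1)) * sum(R_i^2/n_i) - 3(N+1)
     = 12/(17*18) * (14^2/4 + 27^2/3 + 62.5^2/5 + 49.5^2/5) - 3*18
     = 0.039216 * 1563.3 - 54
     = 7.305882.
Step 4: Ties present; correction factor C = 1 - 18/(17^3 - 17) = 0.996324. Corrected H = 7.305882 / 0.996324 = 7.332841.
Step 5: Under H0, H ~ chi^2(3); p-value = 0.062013.
Step 6: alpha = 0.05. fail to reject H0.

H = 7.3328, df = 3, p = 0.062013, fail to reject H0.


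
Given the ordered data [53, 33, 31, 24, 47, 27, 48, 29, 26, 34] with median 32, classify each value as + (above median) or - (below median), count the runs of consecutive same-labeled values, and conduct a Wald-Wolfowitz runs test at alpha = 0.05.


Step 1: Compute median = 32; label A = above, B = below.
Labels in order: AABBABABBA  (n_A = 5, n_B = 5)
Step 2: Count runs R = 7.
Step 3: Under H0 (random ordering), E[R] = 2*n_A*n_B/(n_A+n_B) + 1 = 2*5*5/10 + 1 = 6.0000.
        Var[R] = 2*n_A*n_B*(2*n_A*n_B - n_A - n_B) / ((n_A+n_B)^2 * (n_A+n_B-1)) = 2000/900 = 2.2222.
        SD[R] = 1.4907.
Step 4: Continuity-corrected z = (R - 0.5 - E[R]) / SD[R] = (7 - 0.5 - 6.0000) / 1.4907 = 0.3354.
Step 5: Two-sided p-value via normal approximation = 2*(1 - Phi(|z|)) = 0.737316.
Step 6: alpha = 0.05. fail to reject H0.

R = 7, z = 0.3354, p = 0.737316, fail to reject H0.


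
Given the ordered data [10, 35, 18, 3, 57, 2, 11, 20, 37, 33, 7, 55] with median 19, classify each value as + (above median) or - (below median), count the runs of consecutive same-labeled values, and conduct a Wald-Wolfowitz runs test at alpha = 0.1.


Step 1: Compute median = 19; label A = above, B = below.
Labels in order: BABBABBAAABA  (n_A = 6, n_B = 6)
Step 2: Count runs R = 8.
Step 3: Under H0 (random ordering), E[R] = 2*n_A*n_B/(n_A+n_B) + 1 = 2*6*6/12 + 1 = 7.0000.
        Var[R] = 2*n_A*n_B*(2*n_A*n_B - n_A - n_B) / ((n_A+n_B)^2 * (n_A+n_B-1)) = 4320/1584 = 2.7273.
        SD[R] = 1.6514.
Step 4: Continuity-corrected z = (R - 0.5 - E[R]) / SD[R] = (8 - 0.5 - 7.0000) / 1.6514 = 0.3028.
Step 5: Two-sided p-value via normal approximation = 2*(1 - Phi(|z|)) = 0.762069.
Step 6: alpha = 0.1. fail to reject H0.

R = 8, z = 0.3028, p = 0.762069, fail to reject H0.


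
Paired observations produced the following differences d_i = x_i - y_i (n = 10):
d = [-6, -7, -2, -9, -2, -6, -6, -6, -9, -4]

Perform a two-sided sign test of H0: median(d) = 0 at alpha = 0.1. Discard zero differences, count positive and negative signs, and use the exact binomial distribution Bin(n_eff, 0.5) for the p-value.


Step 1: Discard zero differences. Original n = 10; n_eff = number of nonzero differences = 10.
Nonzero differences (with sign): -6, -7, -2, -9, -2, -6, -6, -6, -9, -4
Step 2: Count signs: positive = 0, negative = 10.
Step 3: Under H0: P(positive) = 0.5, so the number of positives S ~ Bin(10, 0.5).
Step 4: Two-sided exact p-value = sum of Bin(10,0.5) probabilities at or below the observed probability = 0.001953.
Step 5: alpha = 0.1. reject H0.

n_eff = 10, pos = 0, neg = 10, p = 0.001953, reject H0.


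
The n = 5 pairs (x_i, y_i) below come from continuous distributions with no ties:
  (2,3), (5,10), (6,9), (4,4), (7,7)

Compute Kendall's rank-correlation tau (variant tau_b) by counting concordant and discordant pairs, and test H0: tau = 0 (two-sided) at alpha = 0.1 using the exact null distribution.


Step 1: Enumerate the 10 unordered pairs (i,j) with i<j and classify each by sign(x_j-x_i) * sign(y_j-y_i).
  (1,2):dx=+3,dy=+7->C; (1,3):dx=+4,dy=+6->C; (1,4):dx=+2,dy=+1->C; (1,5):dx=+5,dy=+4->C
  (2,3):dx=+1,dy=-1->D; (2,4):dx=-1,dy=-6->C; (2,5):dx=+2,dy=-3->D; (3,4):dx=-2,dy=-5->C
  (3,5):dx=+1,dy=-2->D; (4,5):dx=+3,dy=+3->C
Step 2: C = 7, D = 3, total pairs = 10.
Step 3: tau = (C - D)/(n(n-1)/2) = (7 - 3)/10 = 0.400000.
Step 4: Exact two-sided p-value (enumerate n! = 120 permutations of y under H0): p = 0.483333.
Step 5: alpha = 0.1. fail to reject H0.

tau_b = 0.4000 (C=7, D=3), p = 0.483333, fail to reject H0.


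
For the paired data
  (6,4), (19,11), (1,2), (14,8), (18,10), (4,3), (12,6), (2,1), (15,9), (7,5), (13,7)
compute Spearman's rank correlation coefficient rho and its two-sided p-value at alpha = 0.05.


Step 1: Rank x and y separately (midranks; no ties here).
rank(x): 6->4, 19->11, 1->1, 14->8, 18->10, 4->3, 12->6, 2->2, 15->9, 7->5, 13->7
rank(y): 4->4, 11->11, 2->2, 8->8, 10->10, 3->3, 6->6, 1->1, 9->9, 5->5, 7->7
Step 2: d_i = R_x(i) - R_y(i); compute d_i^2.
  (4-4)^2=0, (11-11)^2=0, (1-2)^2=1, (8-8)^2=0, (10-10)^2=0, (3-3)^2=0, (6-6)^2=0, (2-1)^2=1, (9-9)^2=0, (5-5)^2=0, (7-7)^2=0
sum(d^2) = 2.
Step 3: rho = 1 - 6*2 / (11*(11^2 - 1)) = 1 - 12/1320 = 0.990909.
Step 4: Under H0, t = rho * sqrt((n-2)/(1-rho^2)) = 22.0966 ~ t(9).
Step 5: Two-sided p-value from the t-distribution with 9 df = 0.000000.
Step 6: alpha = 0.05. reject H0.

rho = 0.9909, p = 0.000000, reject H0 at alpha = 0.05.


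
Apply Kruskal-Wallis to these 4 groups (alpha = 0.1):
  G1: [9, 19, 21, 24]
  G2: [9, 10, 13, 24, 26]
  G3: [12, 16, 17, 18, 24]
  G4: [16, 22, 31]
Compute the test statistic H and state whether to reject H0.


Step 1: Combine all N = 17 observations and assign midranks.
sorted (value, group, rank): (9,G1,1.5), (9,G2,1.5), (10,G2,3), (12,G3,4), (13,G2,5), (16,G3,6.5), (16,G4,6.5), (17,G3,8), (18,G3,9), (19,G1,10), (21,G1,11), (22,G4,12), (24,G1,14), (24,G2,14), (24,G3,14), (26,G2,16), (31,G4,17)
Step 2: Sum ranks within each group.
R_1 = 36.5 (n_1 = 4)
R_2 = 39.5 (n_2 = 5)
R_3 = 41.5 (n_3 = 5)
R_4 = 35.5 (n_4 = 3)
Step 3: H = 12/(N(N+1)) * sum(R_i^2/n_i) - 3(N+1)
     = 12/(17*18) * (36.5^2/4 + 39.5^2/5 + 41.5^2/5 + 35.5^2/3) - 3*18
     = 0.039216 * 1409.65 - 54
     = 1.280229.
Step 4: Ties present; correction factor C = 1 - 36/(17^3 - 17) = 0.992647. Corrected H = 1.280229 / 0.992647 = 1.289712.
Step 5: Under H0, H ~ chi^2(3); p-value = 0.731578.
Step 6: alpha = 0.1. fail to reject H0.

H = 1.2897, df = 3, p = 0.731578, fail to reject H0.


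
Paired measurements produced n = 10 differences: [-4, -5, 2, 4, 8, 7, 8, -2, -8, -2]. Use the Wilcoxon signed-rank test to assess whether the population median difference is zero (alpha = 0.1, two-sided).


Step 1: Drop any zero differences (none here) and take |d_i|.
|d| = [4, 5, 2, 4, 8, 7, 8, 2, 8, 2]
Step 2: Midrank |d_i| (ties get averaged ranks).
ranks: |4|->4.5, |5|->6, |2|->2, |4|->4.5, |8|->9, |7|->7, |8|->9, |2|->2, |8|->9, |2|->2
Step 3: Attach original signs; sum ranks with positive sign and with negative sign.
W+ = 2 + 4.5 + 9 + 7 + 9 = 31.5
W- = 4.5 + 6 + 2 + 9 + 2 = 23.5
(Check: W+ + W- = 55 should equal n(n+1)/2 = 55.)
Step 4: Test statistic W = min(W+, W-) = 23.5.
Step 5: Ties in |d|, so use the tie-corrected normal approximation.
        E[W] = n(n+1)/4 = 10*11/4 = 27.5.
        Tie groups: |d|=2 (t=3), |d|=4 (t=2), |d|=8 (t=3); sum(t^3 - t) = 54.
        Var[W] = n(n+1)(2n+1)/24 - sum(t^3-t)/48 = 2310/24 - 54/48 = 95.125.
        z = (W - E[W]) / sqrt(Var[W]) = (23.5 - 27.5) / 9.7532 = -0.4101.
        Two-sided p = 2*Phi(z) = 0.681717.
Step 6: alpha = 0.1. fail to reject H0.

W+ = 31.5, W- = 23.5, W = min = 23.5, p = 0.681717, fail to reject H0.


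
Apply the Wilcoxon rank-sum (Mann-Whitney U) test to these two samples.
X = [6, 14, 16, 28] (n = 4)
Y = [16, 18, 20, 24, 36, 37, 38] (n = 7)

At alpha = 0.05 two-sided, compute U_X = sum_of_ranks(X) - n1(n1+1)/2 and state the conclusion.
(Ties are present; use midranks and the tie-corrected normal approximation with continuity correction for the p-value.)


Step 1: Combine and sort all 11 observations; assign midranks.
sorted (value, group): (6,X), (14,X), (16,X), (16,Y), (18,Y), (20,Y), (24,Y), (28,X), (36,Y), (37,Y), (38,Y)
ranks: 6->1, 14->2, 16->3.5, 16->3.5, 18->5, 20->6, 24->7, 28->8, 36->9, 37->10, 38->11
Step 2: Rank sum for X: R1 = 1 + 2 + 3.5 + 8 = 14.5.
Step 3: U_X = R1 - n1(n1+1)/2 = 14.5 - 4*5/2 = 14.5 - 10 = 4.5.
       U_Y = n1*n2 - U_X = 28 - 4.5 = 23.5.
Step 4: Ties are present, so use the tie-corrected normal approximation (with continuity correction) for the p-value.
Step 5: p-value = 0.088247; compare to alpha = 0.05. fail to reject H0.

U_X = 4.5, p = 0.088247, fail to reject H0 at alpha = 0.05.


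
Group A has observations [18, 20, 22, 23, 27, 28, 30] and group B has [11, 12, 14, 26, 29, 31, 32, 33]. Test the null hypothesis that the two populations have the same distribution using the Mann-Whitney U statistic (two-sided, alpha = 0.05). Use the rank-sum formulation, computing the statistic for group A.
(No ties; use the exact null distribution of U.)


Step 1: Combine and sort all 15 observations; assign midranks.
sorted (value, group): (11,Y), (12,Y), (14,Y), (18,X), (20,X), (22,X), (23,X), (26,Y), (27,X), (28,X), (29,Y), (30,X), (31,Y), (32,Y), (33,Y)
ranks: 11->1, 12->2, 14->3, 18->4, 20->5, 22->6, 23->7, 26->8, 27->9, 28->10, 29->11, 30->12, 31->13, 32->14, 33->15
Step 2: Rank sum for X: R1 = 4 + 5 + 6 + 7 + 9 + 10 + 12 = 53.
Step 3: U_X = R1 - n1(n1+1)/2 = 53 - 7*8/2 = 53 - 28 = 25.
       U_Y = n1*n2 - U_X = 56 - 25 = 31.
Step 4: No ties, so the exact null distribution of U (based on enumerating the C(15,7) = 6435 equally likely rank assignments) gives the two-sided p-value.
Step 5: p-value = 0.778866; compare to alpha = 0.05. fail to reject H0.

U_X = 25, p = 0.778866, fail to reject H0 at alpha = 0.05.


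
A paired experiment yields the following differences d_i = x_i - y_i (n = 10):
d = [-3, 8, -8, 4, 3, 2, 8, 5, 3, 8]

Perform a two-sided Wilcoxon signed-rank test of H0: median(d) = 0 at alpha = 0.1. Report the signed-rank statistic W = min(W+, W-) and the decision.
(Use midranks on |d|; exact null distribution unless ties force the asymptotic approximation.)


Step 1: Drop any zero differences (none here) and take |d_i|.
|d| = [3, 8, 8, 4, 3, 2, 8, 5, 3, 8]
Step 2: Midrank |d_i| (ties get averaged ranks).
ranks: |3|->3, |8|->8.5, |8|->8.5, |4|->5, |3|->3, |2|->1, |8|->8.5, |5|->6, |3|->3, |8|->8.5
Step 3: Attach original signs; sum ranks with positive sign and with negative sign.
W+ = 8.5 + 5 + 3 + 1 + 8.5 + 6 + 3 + 8.5 = 43.5
W- = 3 + 8.5 = 11.5
(Check: W+ + W- = 55 should equal n(n+1)/2 = 55.)
Step 4: Test statistic W = min(W+, W-) = 11.5.
Step 5: Ties in |d|, so use the tie-corrected normal approximation.
        E[W] = n(n+1)/4 = 10*11/4 = 27.5.
        Tie groups: |d|=3 (t=3), |d|=8 (t=4); sum(t^3 - t) = 84.
        Var[W] = n(n+1)(2n+1)/24 - sum(t^3-t)/48 = 2310/24 - 84/48 = 94.5.
        z = (W - E[W]) / sqrt(Var[W]) = (11.5 - 27.5) / 9.7211 = -1.6459.
        Two-sided p = 2*Phi(z) = 0.099784.
Step 6: alpha = 0.1. reject H0.

W+ = 43.5, W- = 11.5, W = min = 11.5, p = 0.099784, reject H0.


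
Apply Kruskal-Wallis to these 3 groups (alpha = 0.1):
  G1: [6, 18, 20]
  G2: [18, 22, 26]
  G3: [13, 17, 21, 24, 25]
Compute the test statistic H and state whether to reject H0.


Step 1: Combine all N = 11 observations and assign midranks.
sorted (value, group, rank): (6,G1,1), (13,G3,2), (17,G3,3), (18,G1,4.5), (18,G2,4.5), (20,G1,6), (21,G3,7), (22,G2,8), (24,G3,9), (25,G3,10), (26,G2,11)
Step 2: Sum ranks within each group.
R_1 = 11.5 (n_1 = 3)
R_2 = 23.5 (n_2 = 3)
R_3 = 31 (n_3 = 5)
Step 3: H = 12/(N(N+1)) * sum(R_i^2/n_i) - 3(N+1)
     = 12/(11*12) * (11.5^2/3 + 23.5^2/3 + 31^2/5) - 3*12
     = 0.090909 * 420.367 - 36
     = 2.215152.
Step 4: Ties present; correction factor C = 1 - 6/(11^3 - 11) = 0.995455. Corrected H = 2.215152 / 0.995455 = 2.225266.
Step 5: Under H0, H ~ chi^2(2); p-value = 0.328692.
Step 6: alpha = 0.1. fail to reject H0.

H = 2.2253, df = 2, p = 0.328692, fail to reject H0.


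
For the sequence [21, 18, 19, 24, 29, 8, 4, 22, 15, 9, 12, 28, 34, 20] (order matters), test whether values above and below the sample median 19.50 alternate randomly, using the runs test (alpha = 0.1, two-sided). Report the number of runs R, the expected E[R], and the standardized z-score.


Step 1: Compute median = 19.50; label A = above, B = below.
Labels in order: ABBAABBABBBAAA  (n_A = 7, n_B = 7)
Step 2: Count runs R = 7.
Step 3: Under H0 (random ordering), E[R] = 2*n_A*n_B/(n_A+n_B) + 1 = 2*7*7/14 + 1 = 8.0000.
        Var[R] = 2*n_A*n_B*(2*n_A*n_B - n_A - n_B) / ((n_A+n_B)^2 * (n_A+n_B-1)) = 8232/2548 = 3.2308.
        SD[R] = 1.7974.
Step 4: Continuity-corrected z = (R + 0.5 - E[R]) / SD[R] = (7 + 0.5 - 8.0000) / 1.7974 = -0.2782.
Step 5: Two-sided p-value via normal approximation = 2*(1 - Phi(|z|)) = 0.780879.
Step 6: alpha = 0.1. fail to reject H0.

R = 7, z = -0.2782, p = 0.780879, fail to reject H0.


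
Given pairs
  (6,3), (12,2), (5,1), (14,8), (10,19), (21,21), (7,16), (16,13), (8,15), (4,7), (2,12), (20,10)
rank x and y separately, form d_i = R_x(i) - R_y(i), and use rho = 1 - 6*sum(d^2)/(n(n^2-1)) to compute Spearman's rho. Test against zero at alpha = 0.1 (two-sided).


Step 1: Rank x and y separately (midranks; no ties here).
rank(x): 6->4, 12->8, 5->3, 14->9, 10->7, 21->12, 7->5, 16->10, 8->6, 4->2, 2->1, 20->11
rank(y): 3->3, 2->2, 1->1, 8->5, 19->11, 21->12, 16->10, 13->8, 15->9, 7->4, 12->7, 10->6
Step 2: d_i = R_x(i) - R_y(i); compute d_i^2.
  (4-3)^2=1, (8-2)^2=36, (3-1)^2=4, (9-5)^2=16, (7-11)^2=16, (12-12)^2=0, (5-10)^2=25, (10-8)^2=4, (6-9)^2=9, (2-4)^2=4, (1-7)^2=36, (11-6)^2=25
sum(d^2) = 176.
Step 3: rho = 1 - 6*176 / (12*(12^2 - 1)) = 1 - 1056/1716 = 0.384615.
Step 4: Under H0, t = rho * sqrt((n-2)/(1-rho^2)) = 1.3176 ~ t(10).
Step 5: Two-sided p-value from the t-distribution with 10 df = 0.217020.
Step 6: alpha = 0.1. fail to reject H0.

rho = 0.3846, p = 0.217020, fail to reject H0 at alpha = 0.1.


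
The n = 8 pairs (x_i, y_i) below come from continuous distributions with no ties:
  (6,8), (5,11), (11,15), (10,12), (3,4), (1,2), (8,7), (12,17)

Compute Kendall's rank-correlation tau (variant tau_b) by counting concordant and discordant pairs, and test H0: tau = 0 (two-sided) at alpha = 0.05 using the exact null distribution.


Step 1: Enumerate the 28 unordered pairs (i,j) with i<j and classify each by sign(x_j-x_i) * sign(y_j-y_i).
  (1,2):dx=-1,dy=+3->D; (1,3):dx=+5,dy=+7->C; (1,4):dx=+4,dy=+4->C; (1,5):dx=-3,dy=-4->C
  (1,6):dx=-5,dy=-6->C; (1,7):dx=+2,dy=-1->D; (1,8):dx=+6,dy=+9->C; (2,3):dx=+6,dy=+4->C
  (2,4):dx=+5,dy=+1->C; (2,5):dx=-2,dy=-7->C; (2,6):dx=-4,dy=-9->C; (2,7):dx=+3,dy=-4->D
  (2,8):dx=+7,dy=+6->C; (3,4):dx=-1,dy=-3->C; (3,5):dx=-8,dy=-11->C; (3,6):dx=-10,dy=-13->C
  (3,7):dx=-3,dy=-8->C; (3,8):dx=+1,dy=+2->C; (4,5):dx=-7,dy=-8->C; (4,6):dx=-9,dy=-10->C
  (4,7):dx=-2,dy=-5->C; (4,8):dx=+2,dy=+5->C; (5,6):dx=-2,dy=-2->C; (5,7):dx=+5,dy=+3->C
  (5,8):dx=+9,dy=+13->C; (6,7):dx=+7,dy=+5->C; (6,8):dx=+11,dy=+15->C; (7,8):dx=+4,dy=+10->C
Step 2: C = 25, D = 3, total pairs = 28.
Step 3: tau = (C - D)/(n(n-1)/2) = (25 - 3)/28 = 0.785714.
Step 4: Exact two-sided p-value (enumerate n! = 40320 permutations of y under H0): p = 0.005506.
Step 5: alpha = 0.05. reject H0.

tau_b = 0.7857 (C=25, D=3), p = 0.005506, reject H0.


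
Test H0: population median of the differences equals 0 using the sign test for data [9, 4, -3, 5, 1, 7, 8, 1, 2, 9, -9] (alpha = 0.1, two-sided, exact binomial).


Step 1: Discard zero differences. Original n = 11; n_eff = number of nonzero differences = 11.
Nonzero differences (with sign): +9, +4, -3, +5, +1, +7, +8, +1, +2, +9, -9
Step 2: Count signs: positive = 9, negative = 2.
Step 3: Under H0: P(positive) = 0.5, so the number of positives S ~ Bin(11, 0.5).
Step 4: Two-sided exact p-value = sum of Bin(11,0.5) probabilities at or below the observed probability = 0.065430.
Step 5: alpha = 0.1. reject H0.

n_eff = 11, pos = 9, neg = 2, p = 0.065430, reject H0.


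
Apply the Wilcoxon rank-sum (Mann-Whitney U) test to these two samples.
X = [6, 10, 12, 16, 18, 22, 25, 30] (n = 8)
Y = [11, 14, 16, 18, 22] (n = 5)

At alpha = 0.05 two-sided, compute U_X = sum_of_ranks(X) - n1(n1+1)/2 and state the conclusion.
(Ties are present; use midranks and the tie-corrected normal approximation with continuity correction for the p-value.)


Step 1: Combine and sort all 13 observations; assign midranks.
sorted (value, group): (6,X), (10,X), (11,Y), (12,X), (14,Y), (16,X), (16,Y), (18,X), (18,Y), (22,X), (22,Y), (25,X), (30,X)
ranks: 6->1, 10->2, 11->3, 12->4, 14->5, 16->6.5, 16->6.5, 18->8.5, 18->8.5, 22->10.5, 22->10.5, 25->12, 30->13
Step 2: Rank sum for X: R1 = 1 + 2 + 4 + 6.5 + 8.5 + 10.5 + 12 + 13 = 57.5.
Step 3: U_X = R1 - n1(n1+1)/2 = 57.5 - 8*9/2 = 57.5 - 36 = 21.5.
       U_Y = n1*n2 - U_X = 40 - 21.5 = 18.5.
Step 4: Ties are present, so use the tie-corrected normal approximation (with continuity correction) for the p-value.
Step 5: p-value = 0.883138; compare to alpha = 0.05. fail to reject H0.

U_X = 21.5, p = 0.883138, fail to reject H0 at alpha = 0.05.


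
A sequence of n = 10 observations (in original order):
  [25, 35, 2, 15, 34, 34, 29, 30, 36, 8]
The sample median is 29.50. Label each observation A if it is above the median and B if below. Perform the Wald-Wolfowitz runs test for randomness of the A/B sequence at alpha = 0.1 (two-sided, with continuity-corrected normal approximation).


Step 1: Compute median = 29.50; label A = above, B = below.
Labels in order: BABBAABAAB  (n_A = 5, n_B = 5)
Step 2: Count runs R = 7.
Step 3: Under H0 (random ordering), E[R] = 2*n_A*n_B/(n_A+n_B) + 1 = 2*5*5/10 + 1 = 6.0000.
        Var[R] = 2*n_A*n_B*(2*n_A*n_B - n_A - n_B) / ((n_A+n_B)^2 * (n_A+n_B-1)) = 2000/900 = 2.2222.
        SD[R] = 1.4907.
Step 4: Continuity-corrected z = (R - 0.5 - E[R]) / SD[R] = (7 - 0.5 - 6.0000) / 1.4907 = 0.3354.
Step 5: Two-sided p-value via normal approximation = 2*(1 - Phi(|z|)) = 0.737316.
Step 6: alpha = 0.1. fail to reject H0.

R = 7, z = 0.3354, p = 0.737316, fail to reject H0.


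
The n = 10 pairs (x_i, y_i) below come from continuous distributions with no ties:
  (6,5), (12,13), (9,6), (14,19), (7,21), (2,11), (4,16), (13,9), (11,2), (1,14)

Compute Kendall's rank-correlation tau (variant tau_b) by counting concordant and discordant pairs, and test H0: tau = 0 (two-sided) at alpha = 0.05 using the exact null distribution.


Step 1: Enumerate the 45 unordered pairs (i,j) with i<j and classify each by sign(x_j-x_i) * sign(y_j-y_i).
  (1,2):dx=+6,dy=+8->C; (1,3):dx=+3,dy=+1->C; (1,4):dx=+8,dy=+14->C; (1,5):dx=+1,dy=+16->C
  (1,6):dx=-4,dy=+6->D; (1,7):dx=-2,dy=+11->D; (1,8):dx=+7,dy=+4->C; (1,9):dx=+5,dy=-3->D
  (1,10):dx=-5,dy=+9->D; (2,3):dx=-3,dy=-7->C; (2,4):dx=+2,dy=+6->C; (2,5):dx=-5,dy=+8->D
  (2,6):dx=-10,dy=-2->C; (2,7):dx=-8,dy=+3->D; (2,8):dx=+1,dy=-4->D; (2,9):dx=-1,dy=-11->C
  (2,10):dx=-11,dy=+1->D; (3,4):dx=+5,dy=+13->C; (3,5):dx=-2,dy=+15->D; (3,6):dx=-7,dy=+5->D
  (3,7):dx=-5,dy=+10->D; (3,8):dx=+4,dy=+3->C; (3,9):dx=+2,dy=-4->D; (3,10):dx=-8,dy=+8->D
  (4,5):dx=-7,dy=+2->D; (4,6):dx=-12,dy=-8->C; (4,7):dx=-10,dy=-3->C; (4,8):dx=-1,dy=-10->C
  (4,9):dx=-3,dy=-17->C; (4,10):dx=-13,dy=-5->C; (5,6):dx=-5,dy=-10->C; (5,7):dx=-3,dy=-5->C
  (5,8):dx=+6,dy=-12->D; (5,9):dx=+4,dy=-19->D; (5,10):dx=-6,dy=-7->C; (6,7):dx=+2,dy=+5->C
  (6,8):dx=+11,dy=-2->D; (6,9):dx=+9,dy=-9->D; (6,10):dx=-1,dy=+3->D; (7,8):dx=+9,dy=-7->D
  (7,9):dx=+7,dy=-14->D; (7,10):dx=-3,dy=-2->C; (8,9):dx=-2,dy=-7->C; (8,10):dx=-12,dy=+5->D
  (9,10):dx=-10,dy=+12->D
Step 2: C = 22, D = 23, total pairs = 45.
Step 3: tau = (C - D)/(n(n-1)/2) = (22 - 23)/45 = -0.022222.
Step 4: Exact two-sided p-value (enumerate n! = 3628800 permutations of y under H0): p = 1.000000.
Step 5: alpha = 0.05. fail to reject H0.

tau_b = -0.0222 (C=22, D=23), p = 1.000000, fail to reject H0.


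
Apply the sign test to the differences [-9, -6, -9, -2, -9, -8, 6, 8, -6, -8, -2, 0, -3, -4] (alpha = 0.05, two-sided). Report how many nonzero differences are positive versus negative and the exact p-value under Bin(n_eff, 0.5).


Step 1: Discard zero differences. Original n = 14; n_eff = number of nonzero differences = 13.
Nonzero differences (with sign): -9, -6, -9, -2, -9, -8, +6, +8, -6, -8, -2, -3, -4
Step 2: Count signs: positive = 2, negative = 11.
Step 3: Under H0: P(positive) = 0.5, so the number of positives S ~ Bin(13, 0.5).
Step 4: Two-sided exact p-value = sum of Bin(13,0.5) probabilities at or below the observed probability = 0.022461.
Step 5: alpha = 0.05. reject H0.

n_eff = 13, pos = 2, neg = 11, p = 0.022461, reject H0.


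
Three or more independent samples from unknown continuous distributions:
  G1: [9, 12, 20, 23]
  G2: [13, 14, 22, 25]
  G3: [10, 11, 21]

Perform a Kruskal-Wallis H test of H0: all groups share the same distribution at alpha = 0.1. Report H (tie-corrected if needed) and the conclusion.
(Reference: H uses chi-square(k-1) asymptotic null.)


Step 1: Combine all N = 11 observations and assign midranks.
sorted (value, group, rank): (9,G1,1), (10,G3,2), (11,G3,3), (12,G1,4), (13,G2,5), (14,G2,6), (20,G1,7), (21,G3,8), (22,G2,9), (23,G1,10), (25,G2,11)
Step 2: Sum ranks within each group.
R_1 = 22 (n_1 = 4)
R_2 = 31 (n_2 = 4)
R_3 = 13 (n_3 = 3)
Step 3: H = 12/(N(N+1)) * sum(R_i^2/n_i) - 3(N+1)
     = 12/(11*12) * (22^2/4 + 31^2/4 + 13^2/3) - 3*12
     = 0.090909 * 417.583 - 36
     = 1.962121.
Step 4: No ties, so H is used without correction.
Step 5: Under H0, H ~ chi^2(2); p-value = 0.374913.
Step 6: alpha = 0.1. fail to reject H0.

H = 1.9621, df = 2, p = 0.374913, fail to reject H0.


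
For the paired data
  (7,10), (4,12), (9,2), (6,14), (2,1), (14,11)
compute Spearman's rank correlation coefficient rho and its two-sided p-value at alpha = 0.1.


Step 1: Rank x and y separately (midranks; no ties here).
rank(x): 7->4, 4->2, 9->5, 6->3, 2->1, 14->6
rank(y): 10->3, 12->5, 2->2, 14->6, 1->1, 11->4
Step 2: d_i = R_x(i) - R_y(i); compute d_i^2.
  (4-3)^2=1, (2-5)^2=9, (5-2)^2=9, (3-6)^2=9, (1-1)^2=0, (6-4)^2=4
sum(d^2) = 32.
Step 3: rho = 1 - 6*32 / (6*(6^2 - 1)) = 1 - 192/210 = 0.085714.
Step 4: Under H0, t = rho * sqrt((n-2)/(1-rho^2)) = 0.1721 ~ t(4).
Step 5: Two-sided p-value from the t-distribution with 4 df = 0.871743.
Step 6: alpha = 0.1. fail to reject H0.

rho = 0.0857, p = 0.871743, fail to reject H0 at alpha = 0.1.


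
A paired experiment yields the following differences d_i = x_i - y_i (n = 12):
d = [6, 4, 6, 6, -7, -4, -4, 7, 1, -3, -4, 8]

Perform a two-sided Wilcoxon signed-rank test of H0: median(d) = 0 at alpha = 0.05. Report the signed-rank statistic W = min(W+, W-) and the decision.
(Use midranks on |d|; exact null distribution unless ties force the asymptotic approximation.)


Step 1: Drop any zero differences (none here) and take |d_i|.
|d| = [6, 4, 6, 6, 7, 4, 4, 7, 1, 3, 4, 8]
Step 2: Midrank |d_i| (ties get averaged ranks).
ranks: |6|->8, |4|->4.5, |6|->8, |6|->8, |7|->10.5, |4|->4.5, |4|->4.5, |7|->10.5, |1|->1, |3|->2, |4|->4.5, |8|->12
Step 3: Attach original signs; sum ranks with positive sign and with negative sign.
W+ = 8 + 4.5 + 8 + 8 + 10.5 + 1 + 12 = 52
W- = 10.5 + 4.5 + 4.5 + 2 + 4.5 = 26
(Check: W+ + W- = 78 should equal n(n+1)/2 = 78.)
Step 4: Test statistic W = min(W+, W-) = 26.
Step 5: Ties in |d|, so use the tie-corrected normal approximation.
        E[W] = n(n+1)/4 = 12*13/4 = 39.
        Tie groups: |d|=4 (t=4), |d|=6 (t=3), |d|=7 (t=2); sum(t^3 - t) = 90.
        Var[W] = n(n+1)(2n+1)/24 - sum(t^3-t)/48 = 3900/24 - 90/48 = 160.625.
        z = (W - E[W]) / sqrt(Var[W]) = (26 - 39) / 12.6738 = -1.0257.
        Two-sided p = 2*Phi(z) = 0.305015.
Step 6: alpha = 0.05. fail to reject H0.

W+ = 52, W- = 26, W = min = 26, p = 0.305015, fail to reject H0.


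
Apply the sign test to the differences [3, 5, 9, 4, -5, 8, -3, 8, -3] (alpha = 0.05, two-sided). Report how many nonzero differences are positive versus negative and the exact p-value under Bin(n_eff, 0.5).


Step 1: Discard zero differences. Original n = 9; n_eff = number of nonzero differences = 9.
Nonzero differences (with sign): +3, +5, +9, +4, -5, +8, -3, +8, -3
Step 2: Count signs: positive = 6, negative = 3.
Step 3: Under H0: P(positive) = 0.5, so the number of positives S ~ Bin(9, 0.5).
Step 4: Two-sided exact p-value = sum of Bin(9,0.5) probabilities at or below the observed probability = 0.507812.
Step 5: alpha = 0.05. fail to reject H0.

n_eff = 9, pos = 6, neg = 3, p = 0.507812, fail to reject H0.


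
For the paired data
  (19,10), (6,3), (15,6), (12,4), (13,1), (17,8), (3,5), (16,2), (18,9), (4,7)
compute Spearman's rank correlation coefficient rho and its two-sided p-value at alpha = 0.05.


Step 1: Rank x and y separately (midranks; no ties here).
rank(x): 19->10, 6->3, 15->6, 12->4, 13->5, 17->8, 3->1, 16->7, 18->9, 4->2
rank(y): 10->10, 3->3, 6->6, 4->4, 1->1, 8->8, 5->5, 2->2, 9->9, 7->7
Step 2: d_i = R_x(i) - R_y(i); compute d_i^2.
  (10-10)^2=0, (3-3)^2=0, (6-6)^2=0, (4-4)^2=0, (5-1)^2=16, (8-8)^2=0, (1-5)^2=16, (7-2)^2=25, (9-9)^2=0, (2-7)^2=25
sum(d^2) = 82.
Step 3: rho = 1 - 6*82 / (10*(10^2 - 1)) = 1 - 492/990 = 0.503030.
Step 4: Under H0, t = rho * sqrt((n-2)/(1-rho^2)) = 1.6462 ~ t(8).
Step 5: Two-sided p-value from the t-distribution with 8 df = 0.138334.
Step 6: alpha = 0.05. fail to reject H0.

rho = 0.5030, p = 0.138334, fail to reject H0 at alpha = 0.05.


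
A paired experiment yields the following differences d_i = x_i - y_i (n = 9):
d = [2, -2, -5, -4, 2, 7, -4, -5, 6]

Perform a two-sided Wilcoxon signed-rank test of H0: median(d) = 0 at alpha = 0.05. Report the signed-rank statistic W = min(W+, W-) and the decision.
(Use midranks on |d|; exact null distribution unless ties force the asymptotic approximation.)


Step 1: Drop any zero differences (none here) and take |d_i|.
|d| = [2, 2, 5, 4, 2, 7, 4, 5, 6]
Step 2: Midrank |d_i| (ties get averaged ranks).
ranks: |2|->2, |2|->2, |5|->6.5, |4|->4.5, |2|->2, |7|->9, |4|->4.5, |5|->6.5, |6|->8
Step 3: Attach original signs; sum ranks with positive sign and with negative sign.
W+ = 2 + 2 + 9 + 8 = 21
W- = 2 + 6.5 + 4.5 + 4.5 + 6.5 = 24
(Check: W+ + W- = 45 should equal n(n+1)/2 = 45.)
Step 4: Test statistic W = min(W+, W-) = 21.
Step 5: Ties in |d|, so use the tie-corrected normal approximation.
        E[W] = n(n+1)/4 = 9*10/4 = 22.5.
        Tie groups: |d|=2 (t=3), |d|=4 (t=2), |d|=5 (t=2); sum(t^3 - t) = 36.
        Var[W] = n(n+1)(2n+1)/24 - sum(t^3-t)/48 = 1710/24 - 36/48 = 70.5.
        z = (W - E[W]) / sqrt(Var[W]) = (21 - 22.5) / 8.3964 = -0.1786.
        Two-sided p = 2*Phi(z) = 0.858215.
Step 6: alpha = 0.05. fail to reject H0.

W+ = 21, W- = 24, W = min = 21, p = 0.858215, fail to reject H0.


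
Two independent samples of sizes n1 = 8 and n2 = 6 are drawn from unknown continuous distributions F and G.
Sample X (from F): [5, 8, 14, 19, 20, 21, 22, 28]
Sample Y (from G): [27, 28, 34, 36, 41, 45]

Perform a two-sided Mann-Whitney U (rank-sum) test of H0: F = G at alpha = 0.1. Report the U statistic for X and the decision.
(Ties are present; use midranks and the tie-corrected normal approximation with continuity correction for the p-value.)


Step 1: Combine and sort all 14 observations; assign midranks.
sorted (value, group): (5,X), (8,X), (14,X), (19,X), (20,X), (21,X), (22,X), (27,Y), (28,X), (28,Y), (34,Y), (36,Y), (41,Y), (45,Y)
ranks: 5->1, 8->2, 14->3, 19->4, 20->5, 21->6, 22->7, 27->8, 28->9.5, 28->9.5, 34->11, 36->12, 41->13, 45->14
Step 2: Rank sum for X: R1 = 1 + 2 + 3 + 4 + 5 + 6 + 7 + 9.5 = 37.5.
Step 3: U_X = R1 - n1(n1+1)/2 = 37.5 - 8*9/2 = 37.5 - 36 = 1.5.
       U_Y = n1*n2 - U_X = 48 - 1.5 = 46.5.
Step 4: Ties are present, so use the tie-corrected normal approximation (with continuity correction) for the p-value.
Step 5: p-value = 0.004465; compare to alpha = 0.1. reject H0.

U_X = 1.5, p = 0.004465, reject H0 at alpha = 0.1.


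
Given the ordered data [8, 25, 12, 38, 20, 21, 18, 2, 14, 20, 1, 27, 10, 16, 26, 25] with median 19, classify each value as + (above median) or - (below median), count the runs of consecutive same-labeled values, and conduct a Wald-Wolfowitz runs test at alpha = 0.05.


Step 1: Compute median = 19; label A = above, B = below.
Labels in order: BABAAABBBABABBAA  (n_A = 8, n_B = 8)
Step 2: Count runs R = 10.
Step 3: Under H0 (random ordering), E[R] = 2*n_A*n_B/(n_A+n_B) + 1 = 2*8*8/16 + 1 = 9.0000.
        Var[R] = 2*n_A*n_B*(2*n_A*n_B - n_A - n_B) / ((n_A+n_B)^2 * (n_A+n_B-1)) = 14336/3840 = 3.7333.
        SD[R] = 1.9322.
Step 4: Continuity-corrected z = (R - 0.5 - E[R]) / SD[R] = (10 - 0.5 - 9.0000) / 1.9322 = 0.2588.
Step 5: Two-sided p-value via normal approximation = 2*(1 - Phi(|z|)) = 0.795809.
Step 6: alpha = 0.05. fail to reject H0.

R = 10, z = 0.2588, p = 0.795809, fail to reject H0.


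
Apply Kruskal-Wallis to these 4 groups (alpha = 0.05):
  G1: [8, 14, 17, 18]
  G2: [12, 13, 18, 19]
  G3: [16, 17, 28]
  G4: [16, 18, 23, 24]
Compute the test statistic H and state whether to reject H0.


Step 1: Combine all N = 15 observations and assign midranks.
sorted (value, group, rank): (8,G1,1), (12,G2,2), (13,G2,3), (14,G1,4), (16,G3,5.5), (16,G4,5.5), (17,G1,7.5), (17,G3,7.5), (18,G1,10), (18,G2,10), (18,G4,10), (19,G2,12), (23,G4,13), (24,G4,14), (28,G3,15)
Step 2: Sum ranks within each group.
R_1 = 22.5 (n_1 = 4)
R_2 = 27 (n_2 = 4)
R_3 = 28 (n_3 = 3)
R_4 = 42.5 (n_4 = 4)
Step 3: H = 12/(N(N+1)) * sum(R_i^2/n_i) - 3(N+1)
     = 12/(15*16) * (22.5^2/4 + 27^2/4 + 28^2/3 + 42.5^2/4) - 3*16
     = 0.050000 * 1021.71 - 48
     = 3.085417.
Step 4: Ties present; correction factor C = 1 - 36/(15^3 - 15) = 0.989286. Corrected H = 3.085417 / 0.989286 = 3.118833.
Step 5: Under H0, H ~ chi^2(3); p-value = 0.373664.
Step 6: alpha = 0.05. fail to reject H0.

H = 3.1188, df = 3, p = 0.373664, fail to reject H0.


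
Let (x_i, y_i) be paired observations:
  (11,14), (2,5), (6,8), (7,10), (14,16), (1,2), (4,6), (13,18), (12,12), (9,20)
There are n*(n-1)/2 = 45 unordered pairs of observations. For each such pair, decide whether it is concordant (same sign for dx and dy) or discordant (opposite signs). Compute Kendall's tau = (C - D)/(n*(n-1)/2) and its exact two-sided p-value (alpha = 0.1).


Step 1: Enumerate the 45 unordered pairs (i,j) with i<j and classify each by sign(x_j-x_i) * sign(y_j-y_i).
  (1,2):dx=-9,dy=-9->C; (1,3):dx=-5,dy=-6->C; (1,4):dx=-4,dy=-4->C; (1,5):dx=+3,dy=+2->C
  (1,6):dx=-10,dy=-12->C; (1,7):dx=-7,dy=-8->C; (1,8):dx=+2,dy=+4->C; (1,9):dx=+1,dy=-2->D
  (1,10):dx=-2,dy=+6->D; (2,3):dx=+4,dy=+3->C; (2,4):dx=+5,dy=+5->C; (2,5):dx=+12,dy=+11->C
  (2,6):dx=-1,dy=-3->C; (2,7):dx=+2,dy=+1->C; (2,8):dx=+11,dy=+13->C; (2,9):dx=+10,dy=+7->C
  (2,10):dx=+7,dy=+15->C; (3,4):dx=+1,dy=+2->C; (3,5):dx=+8,dy=+8->C; (3,6):dx=-5,dy=-6->C
  (3,7):dx=-2,dy=-2->C; (3,8):dx=+7,dy=+10->C; (3,9):dx=+6,dy=+4->C; (3,10):dx=+3,dy=+12->C
  (4,5):dx=+7,dy=+6->C; (4,6):dx=-6,dy=-8->C; (4,7):dx=-3,dy=-4->C; (4,8):dx=+6,dy=+8->C
  (4,9):dx=+5,dy=+2->C; (4,10):dx=+2,dy=+10->C; (5,6):dx=-13,dy=-14->C; (5,7):dx=-10,dy=-10->C
  (5,8):dx=-1,dy=+2->D; (5,9):dx=-2,dy=-4->C; (5,10):dx=-5,dy=+4->D; (6,7):dx=+3,dy=+4->C
  (6,8):dx=+12,dy=+16->C; (6,9):dx=+11,dy=+10->C; (6,10):dx=+8,dy=+18->C; (7,8):dx=+9,dy=+12->C
  (7,9):dx=+8,dy=+6->C; (7,10):dx=+5,dy=+14->C; (8,9):dx=-1,dy=-6->C; (8,10):dx=-4,dy=+2->D
  (9,10):dx=-3,dy=+8->D
Step 2: C = 39, D = 6, total pairs = 45.
Step 3: tau = (C - D)/(n(n-1)/2) = (39 - 6)/45 = 0.733333.
Step 4: Exact two-sided p-value (enumerate n! = 3628800 permutations of y under H0): p = 0.002213.
Step 5: alpha = 0.1. reject H0.

tau_b = 0.7333 (C=39, D=6), p = 0.002213, reject H0.


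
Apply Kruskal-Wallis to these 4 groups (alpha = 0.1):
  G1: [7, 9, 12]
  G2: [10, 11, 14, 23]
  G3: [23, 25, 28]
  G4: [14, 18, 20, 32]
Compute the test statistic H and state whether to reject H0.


Step 1: Combine all N = 14 observations and assign midranks.
sorted (value, group, rank): (7,G1,1), (9,G1,2), (10,G2,3), (11,G2,4), (12,G1,5), (14,G2,6.5), (14,G4,6.5), (18,G4,8), (20,G4,9), (23,G2,10.5), (23,G3,10.5), (25,G3,12), (28,G3,13), (32,G4,14)
Step 2: Sum ranks within each group.
R_1 = 8 (n_1 = 3)
R_2 = 24 (n_2 = 4)
R_3 = 35.5 (n_3 = 3)
R_4 = 37.5 (n_4 = 4)
Step 3: H = 12/(N(N+1)) * sum(R_i^2/n_i) - 3(N+1)
     = 12/(14*15) * (8^2/3 + 24^2/4 + 35.5^2/3 + 37.5^2/4) - 3*15
     = 0.057143 * 936.979 - 45
     = 8.541667.
Step 4: Ties present; correction factor C = 1 - 12/(14^3 - 14) = 0.995604. Corrected H = 8.541667 / 0.995604 = 8.579378.
Step 5: Under H0, H ~ chi^2(3); p-value = 0.035439.
Step 6: alpha = 0.1. reject H0.

H = 8.5794, df = 3, p = 0.035439, reject H0.


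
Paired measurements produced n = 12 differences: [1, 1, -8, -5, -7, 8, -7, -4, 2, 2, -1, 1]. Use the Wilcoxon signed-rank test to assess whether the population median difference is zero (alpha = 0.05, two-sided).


Step 1: Drop any zero differences (none here) and take |d_i|.
|d| = [1, 1, 8, 5, 7, 8, 7, 4, 2, 2, 1, 1]
Step 2: Midrank |d_i| (ties get averaged ranks).
ranks: |1|->2.5, |1|->2.5, |8|->11.5, |5|->8, |7|->9.5, |8|->11.5, |7|->9.5, |4|->7, |2|->5.5, |2|->5.5, |1|->2.5, |1|->2.5
Step 3: Attach original signs; sum ranks with positive sign and with negative sign.
W+ = 2.5 + 2.5 + 11.5 + 5.5 + 5.5 + 2.5 = 30
W- = 11.5 + 8 + 9.5 + 9.5 + 7 + 2.5 = 48
(Check: W+ + W- = 78 should equal n(n+1)/2 = 78.)
Step 4: Test statistic W = min(W+, W-) = 30.
Step 5: Ties in |d|, so use the tie-corrected normal approximation.
        E[W] = n(n+1)/4 = 12*13/4 = 39.
        Tie groups: |d|=1 (t=4), |d|=2 (t=2), |d|=7 (t=2), |d|=8 (t=2); sum(t^3 - t) = 78.
        Var[W] = n(n+1)(2n+1)/24 - sum(t^3-t)/48 = 3900/24 - 78/48 = 160.875.
        z = (W - E[W]) / sqrt(Var[W]) = (30 - 39) / 12.6837 = -0.7096.
        Two-sided p = 2*Phi(z) = 0.477968.
Step 6: alpha = 0.05. fail to reject H0.

W+ = 30, W- = 48, W = min = 30, p = 0.477968, fail to reject H0.


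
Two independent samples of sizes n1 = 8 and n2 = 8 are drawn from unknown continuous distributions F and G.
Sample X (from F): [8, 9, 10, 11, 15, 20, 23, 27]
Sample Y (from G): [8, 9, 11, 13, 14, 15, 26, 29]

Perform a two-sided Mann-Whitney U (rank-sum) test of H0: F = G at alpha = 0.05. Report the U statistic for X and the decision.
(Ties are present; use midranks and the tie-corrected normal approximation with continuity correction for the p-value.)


Step 1: Combine and sort all 16 observations; assign midranks.
sorted (value, group): (8,X), (8,Y), (9,X), (9,Y), (10,X), (11,X), (11,Y), (13,Y), (14,Y), (15,X), (15,Y), (20,X), (23,X), (26,Y), (27,X), (29,Y)
ranks: 8->1.5, 8->1.5, 9->3.5, 9->3.5, 10->5, 11->6.5, 11->6.5, 13->8, 14->9, 15->10.5, 15->10.5, 20->12, 23->13, 26->14, 27->15, 29->16
Step 2: Rank sum for X: R1 = 1.5 + 3.5 + 5 + 6.5 + 10.5 + 12 + 13 + 15 = 67.
Step 3: U_X = R1 - n1(n1+1)/2 = 67 - 8*9/2 = 67 - 36 = 31.
       U_Y = n1*n2 - U_X = 64 - 31 = 33.
Step 4: Ties are present, so use the tie-corrected normal approximation (with continuity correction) for the p-value.
Step 5: p-value = 0.957998; compare to alpha = 0.05. fail to reject H0.

U_X = 31, p = 0.957998, fail to reject H0 at alpha = 0.05.


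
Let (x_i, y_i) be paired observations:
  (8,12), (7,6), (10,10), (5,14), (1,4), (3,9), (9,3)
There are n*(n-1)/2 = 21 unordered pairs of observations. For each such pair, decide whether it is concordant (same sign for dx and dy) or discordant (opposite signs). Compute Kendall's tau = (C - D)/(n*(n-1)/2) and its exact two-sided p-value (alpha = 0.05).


Step 1: Enumerate the 21 unordered pairs (i,j) with i<j and classify each by sign(x_j-x_i) * sign(y_j-y_i).
  (1,2):dx=-1,dy=-6->C; (1,3):dx=+2,dy=-2->D; (1,4):dx=-3,dy=+2->D; (1,5):dx=-7,dy=-8->C
  (1,6):dx=-5,dy=-3->C; (1,7):dx=+1,dy=-9->D; (2,3):dx=+3,dy=+4->C; (2,4):dx=-2,dy=+8->D
  (2,5):dx=-6,dy=-2->C; (2,6):dx=-4,dy=+3->D; (2,7):dx=+2,dy=-3->D; (3,4):dx=-5,dy=+4->D
  (3,5):dx=-9,dy=-6->C; (3,6):dx=-7,dy=-1->C; (3,7):dx=-1,dy=-7->C; (4,5):dx=-4,dy=-10->C
  (4,6):dx=-2,dy=-5->C; (4,7):dx=+4,dy=-11->D; (5,6):dx=+2,dy=+5->C; (5,7):dx=+8,dy=-1->D
  (6,7):dx=+6,dy=-6->D
Step 2: C = 11, D = 10, total pairs = 21.
Step 3: tau = (C - D)/(n(n-1)/2) = (11 - 10)/21 = 0.047619.
Step 4: Exact two-sided p-value (enumerate n! = 5040 permutations of y under H0): p = 1.000000.
Step 5: alpha = 0.05. fail to reject H0.

tau_b = 0.0476 (C=11, D=10), p = 1.000000, fail to reject H0.


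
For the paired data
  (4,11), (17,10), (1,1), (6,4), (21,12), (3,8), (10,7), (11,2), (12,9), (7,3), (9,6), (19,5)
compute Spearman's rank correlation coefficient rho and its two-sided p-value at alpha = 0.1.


Step 1: Rank x and y separately (midranks; no ties here).
rank(x): 4->3, 17->10, 1->1, 6->4, 21->12, 3->2, 10->7, 11->8, 12->9, 7->5, 9->6, 19->11
rank(y): 11->11, 10->10, 1->1, 4->4, 12->12, 8->8, 7->7, 2->2, 9->9, 3->3, 6->6, 5->5
Step 2: d_i = R_x(i) - R_y(i); compute d_i^2.
  (3-11)^2=64, (10-10)^2=0, (1-1)^2=0, (4-4)^2=0, (12-12)^2=0, (2-8)^2=36, (7-7)^2=0, (8-2)^2=36, (9-9)^2=0, (5-3)^2=4, (6-6)^2=0, (11-5)^2=36
sum(d^2) = 176.
Step 3: rho = 1 - 6*176 / (12*(12^2 - 1)) = 1 - 1056/1716 = 0.384615.
Step 4: Under H0, t = rho * sqrt((n-2)/(1-rho^2)) = 1.3176 ~ t(10).
Step 5: Two-sided p-value from the t-distribution with 10 df = 0.217020.
Step 6: alpha = 0.1. fail to reject H0.

rho = 0.3846, p = 0.217020, fail to reject H0 at alpha = 0.1.


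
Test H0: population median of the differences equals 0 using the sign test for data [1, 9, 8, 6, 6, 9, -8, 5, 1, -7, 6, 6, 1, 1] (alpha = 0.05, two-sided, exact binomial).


Step 1: Discard zero differences. Original n = 14; n_eff = number of nonzero differences = 14.
Nonzero differences (with sign): +1, +9, +8, +6, +6, +9, -8, +5, +1, -7, +6, +6, +1, +1
Step 2: Count signs: positive = 12, negative = 2.
Step 3: Under H0: P(positive) = 0.5, so the number of positives S ~ Bin(14, 0.5).
Step 4: Two-sided exact p-value = sum of Bin(14,0.5) probabilities at or below the observed probability = 0.012939.
Step 5: alpha = 0.05. reject H0.

n_eff = 14, pos = 12, neg = 2, p = 0.012939, reject H0.
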